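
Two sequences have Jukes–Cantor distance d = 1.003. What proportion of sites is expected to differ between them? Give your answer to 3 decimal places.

0.553

p = (3/4)(1 − e^(−4d/3)) = 0.75 × (1 − e^(-1.337333)) = 0.75 × (1 − 0.262545) = 0.553091.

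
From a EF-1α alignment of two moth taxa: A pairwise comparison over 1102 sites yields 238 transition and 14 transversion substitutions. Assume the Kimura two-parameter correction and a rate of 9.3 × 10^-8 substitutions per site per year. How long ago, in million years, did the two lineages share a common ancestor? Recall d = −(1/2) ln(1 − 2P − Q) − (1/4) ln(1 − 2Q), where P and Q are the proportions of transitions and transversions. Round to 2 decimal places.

1.62

P = 238/1102 ≈ 0.215971 and Q = 14/1102 ≈ 0.012704.
Under the Kimura two-parameter model, d = −½ ln(1 − 2P − Q) − ¼ ln(1 − 2Q).
1 − 2P − Q = 0.555354, giving −½ ln(0.555354) = 0.294075.
1 − 2Q = 0.974592, giving −¼ ln(0.974592) = 0.006434.
d = 0.294075 + 0.006434 = 0.300509.
Under a molecular clock d = 2μt, so t = d/(2μ) = 0.300509 / (2 × 9.3 × 10^-8) = 1.62 million years.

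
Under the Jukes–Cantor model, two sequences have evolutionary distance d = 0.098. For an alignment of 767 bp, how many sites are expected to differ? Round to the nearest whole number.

Invert JC69: p = (3/4)(1 − e^(−4d/3)) = 0.75 × (1 − e^(-0.130667)) = 0.75 × (1 − 0.877510) = 0.091868.
Expected differing sites = pL ≈ 0.091868 × 767 = 70.462756 ≈ 70.

70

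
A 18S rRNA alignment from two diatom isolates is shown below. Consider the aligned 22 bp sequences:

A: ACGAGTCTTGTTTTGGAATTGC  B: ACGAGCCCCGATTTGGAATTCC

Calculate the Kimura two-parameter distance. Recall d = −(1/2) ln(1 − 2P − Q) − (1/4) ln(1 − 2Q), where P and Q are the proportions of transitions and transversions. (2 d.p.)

Of 22 sites, 3 differences are transitions and 2 are transversions, so P = 3/22 ≈ 0.136364 and Q = 2/22 ≈ 0.090909.
Under the Kimura two-parameter model, d = −½ ln(1 − 2P − Q) − ¼ ln(1 − 2Q).
1 − 2P − Q = 0.636363, giving −½ ln(0.636363) = 0.225993.
1 − 2Q = 0.818182, giving −¼ ln(0.818182) = 0.050168.
d = 0.225993 + 0.050168 = 0.276161.

0.28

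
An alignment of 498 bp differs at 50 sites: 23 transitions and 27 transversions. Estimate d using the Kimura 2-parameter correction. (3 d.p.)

P = 23/498 ≈ 0.046185 and Q = 27/498 ≈ 0.054217.
Under the Kimura two-parameter model, d = −½ ln(1 − 2P − Q) − ¼ ln(1 − 2Q).
1 − 2P − Q = 0.853413, giving −½ ln(0.853413) = 0.079256.
1 − 2Q = 0.891566, giving −¼ ln(0.891566) = 0.028694.
d = 0.079256 + 0.028694 = 0.107950.

0.108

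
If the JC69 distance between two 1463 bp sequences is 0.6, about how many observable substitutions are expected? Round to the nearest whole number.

604

Invert JC69: p = (3/4)(1 − e^(−4d/3)) = 0.75 × (1 − e^(-0.8)) = 0.75 × (1 − 0.449329) = 0.413003.
Expected differing sites = pL ≈ 0.413003 × 1463 = 604.223389 ≈ 604.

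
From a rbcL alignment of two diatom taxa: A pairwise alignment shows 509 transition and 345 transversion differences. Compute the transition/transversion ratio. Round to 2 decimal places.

1.48

R = 509/345 = 1.475362… ≈ 1.48 (to 2 d.p.).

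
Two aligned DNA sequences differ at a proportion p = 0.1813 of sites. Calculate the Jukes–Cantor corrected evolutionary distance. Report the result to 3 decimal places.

d = −(3/4) ln(1 − 4p/3) = −0.75 ln(1 − 0.241733) = −0.75 ln(0.758267)
  = −0.75 × (-0.276720) = 0.207540 substitutions/site.

0.208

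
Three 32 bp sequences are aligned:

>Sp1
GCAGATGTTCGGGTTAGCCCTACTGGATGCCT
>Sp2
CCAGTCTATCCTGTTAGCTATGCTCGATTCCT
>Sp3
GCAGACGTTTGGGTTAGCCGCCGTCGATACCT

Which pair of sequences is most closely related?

Sp1–Sp2: 12/32 differ, p = 0.375, d = 0.520.
Sp1–Sp3: 8/32 differ, p = 0.250, d = 0.304.
Sp2–Sp3: 13/32 differ, p = 0.406, d = 0.585.
The smallest distance is between Sp1 and Sp3.

Sp1 and Sp3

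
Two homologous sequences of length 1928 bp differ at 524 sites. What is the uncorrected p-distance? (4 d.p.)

p = 524/1928 = 0.271784… ≈ 0.2718 (to 4 d.p.).

0.2718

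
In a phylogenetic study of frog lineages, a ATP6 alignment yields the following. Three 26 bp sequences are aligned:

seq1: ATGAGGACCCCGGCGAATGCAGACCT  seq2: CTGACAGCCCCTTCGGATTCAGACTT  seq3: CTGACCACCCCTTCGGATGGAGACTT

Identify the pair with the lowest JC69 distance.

seq2 and seq3

seq1–seq2: 9/26 differ, p = 0.346, d = 0.464.
seq1–seq3: 8/26 differ, p = 0.308, d = 0.396.
seq2–seq3: 4/26 differ, p = 0.154, d = 0.172.
The smallest distance is between seq2 and seq3.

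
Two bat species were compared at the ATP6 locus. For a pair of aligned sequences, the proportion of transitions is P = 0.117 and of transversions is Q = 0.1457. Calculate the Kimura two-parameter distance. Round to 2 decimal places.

Under the Kimura two-parameter model, d = −½ ln(1 − 2P − Q) − ¼ ln(1 − 2Q).
1 − 2P − Q = 0.6203, giving −½ ln(0.6203) = 0.238776.
1 − 2Q = 0.7086, giving −¼ ln(0.7086) = 0.086116.
d = 0.238776 + 0.086116 = 0.324892.

0.32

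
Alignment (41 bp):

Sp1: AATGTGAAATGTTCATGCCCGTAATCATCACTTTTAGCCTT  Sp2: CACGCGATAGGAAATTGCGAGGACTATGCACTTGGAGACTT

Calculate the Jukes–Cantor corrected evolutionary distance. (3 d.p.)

The sequences differ at 19 of 41 sites, so p = 19/41 ≈ 0.463415.
d = −(3/4) ln(1 − 4p/3) = −0.75 ln(1 − 0.617887) = −0.75 ln(0.382113)
  = −0.75 × (-0.962039) = 0.721529 substitutions/site.

0.722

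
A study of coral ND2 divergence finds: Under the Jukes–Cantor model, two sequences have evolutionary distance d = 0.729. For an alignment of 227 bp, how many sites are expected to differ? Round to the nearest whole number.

Invert JC69: p = (3/4)(1 − e^(−4d/3)) = 0.75 × (1 − e^(-0.972)) = 0.75 × (1 − 0.378326) = 0.466256.
Expected differing sites = pL ≈ 0.466256 × 227 = 105.840112 ≈ 106.

106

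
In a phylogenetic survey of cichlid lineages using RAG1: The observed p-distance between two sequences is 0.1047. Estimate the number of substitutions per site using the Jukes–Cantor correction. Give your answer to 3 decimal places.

0.113

d = −(3/4) ln(1 − 4p/3) = −0.75 ln(1 − 0.1396) = −0.75 ln(0.8604)
  = −0.75 × (-0.150358) = 0.112769 substitutions/site.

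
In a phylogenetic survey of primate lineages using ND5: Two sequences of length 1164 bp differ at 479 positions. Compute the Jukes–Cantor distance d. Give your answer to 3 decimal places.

0.597

p = 479/1164 ≈ 0.411512.
d = −(3/4) ln(1 − 4p/3) = −0.75 ln(1 − 0.548683) = −0.75 ln(0.451317)
  = −0.75 × (-0.795585) = 0.596689 substitutions/site.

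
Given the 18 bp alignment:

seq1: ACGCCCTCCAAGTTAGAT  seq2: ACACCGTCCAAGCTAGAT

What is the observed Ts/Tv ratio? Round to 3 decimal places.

2.000

Transitions are A↔G and C↔T; transversions are all other mismatches.
Transitions: 2. Transversions: 1.
R = 2/1 = 2.000.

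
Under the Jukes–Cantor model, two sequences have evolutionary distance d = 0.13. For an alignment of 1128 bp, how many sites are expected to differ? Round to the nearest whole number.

Invert JC69: p = (3/4)(1 − e^(−4d/3)) = 0.75 × (1 − e^(-0.173333)) = 0.75 × (1 − 0.840858) = 0.119357.
Expected differing sites = pL ≈ 0.119357 × 1128 = 134.634696 ≈ 135.

135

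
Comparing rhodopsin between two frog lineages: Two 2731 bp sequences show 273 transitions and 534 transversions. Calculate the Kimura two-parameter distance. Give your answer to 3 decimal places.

0.376

P = 273/2731 ≈ 0.099963 and Q = 534/2731 ≈ 0.195533.
Under the Kimura two-parameter model, d = −½ ln(1 − 2P − Q) − ¼ ln(1 − 2Q).
1 − 2P − Q = 0.604541, giving −½ ln(0.604541) = 0.251643.
1 − 2Q = 0.608934, giving −¼ ln(0.608934) = 0.124011.
d = 0.251643 + 0.124011 = 0.375654.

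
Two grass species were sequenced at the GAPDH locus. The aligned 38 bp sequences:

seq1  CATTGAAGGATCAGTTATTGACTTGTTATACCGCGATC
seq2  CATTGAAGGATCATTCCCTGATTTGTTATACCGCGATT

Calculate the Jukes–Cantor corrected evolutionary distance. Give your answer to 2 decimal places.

The sequences differ at 6 of 38 sites (14, 16, 17, 18, 22, 38), so p = 6/38 ≈ 0.157895.
d = −(3/4) ln(1 − 4p/3) = −0.75 ln(1 − 0.210527) = −0.75 ln(0.789473)
  = −0.75 × (-0.236390) = 0.177293 substitutions/site.

0.18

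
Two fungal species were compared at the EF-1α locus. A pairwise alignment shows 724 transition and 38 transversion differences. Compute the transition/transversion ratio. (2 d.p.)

19.05

R = 724/38 = 19.052631… ≈ 19.05 (to 2 d.p.).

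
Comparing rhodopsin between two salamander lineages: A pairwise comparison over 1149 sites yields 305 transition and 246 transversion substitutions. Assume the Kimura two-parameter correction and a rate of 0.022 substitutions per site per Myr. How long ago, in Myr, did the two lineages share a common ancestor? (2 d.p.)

P = 305/1149 ≈ 0.265448 and Q = 246/1149 ≈ 0.214099.
Under the Kimura two-parameter model, d = −½ ln(1 − 2P − Q) − ¼ ln(1 − 2Q).
1 − 2P − Q = 0.255005, giving −½ ln(0.255005) = 0.683236.
1 − 2Q = 0.571802, giving −¼ ln(0.571802) = 0.139741.
d = 0.683236 + 0.139741 = 0.822977.
Under a molecular clock d = 2μt, so t = d/(2μ) = 0.822977 / (2 × 0.022) = 18.70 Myr.

18.70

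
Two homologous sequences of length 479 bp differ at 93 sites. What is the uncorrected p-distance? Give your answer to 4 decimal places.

p = 93/479 = 0.194154… ≈ 0.1942 (to 4 d.p.).

0.1942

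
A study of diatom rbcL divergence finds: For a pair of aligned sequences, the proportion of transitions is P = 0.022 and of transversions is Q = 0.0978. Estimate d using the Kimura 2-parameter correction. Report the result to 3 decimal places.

0.131

Under the Kimura two-parameter model, d = −½ ln(1 − 2P − Q) − ¼ ln(1 − 2Q).
1 − 2P − Q = 0.8582, giving −½ ln(0.8582) = 0.076459.
1 − 2Q = 0.8044, giving −¼ ln(0.8044) = 0.054415.
d = 0.076459 + 0.054415 = 0.130874.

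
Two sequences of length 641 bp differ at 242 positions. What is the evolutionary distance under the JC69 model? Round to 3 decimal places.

0.525

p = 242/641 ≈ 0.377535.
d = −(3/4) ln(1 − 4p/3) = −0.75 ln(1 − 0.50338) = −0.75 ln(0.49662)
  = −0.75 × (-0.699930) = 0.524948 substitutions/site.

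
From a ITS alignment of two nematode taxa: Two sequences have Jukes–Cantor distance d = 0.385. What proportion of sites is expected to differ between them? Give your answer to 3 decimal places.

p = (3/4)(1 − e^(−4d/3)) = 0.75 × (1 − e^(-0.513333)) = 0.75 × (1 − 0.598497) = 0.301127.

0.301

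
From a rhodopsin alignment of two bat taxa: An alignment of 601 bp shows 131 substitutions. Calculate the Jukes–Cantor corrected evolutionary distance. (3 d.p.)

0.258

p = 131/601 ≈ 0.21797.
d = −(3/4) ln(1 − 4p/3) = −0.75 ln(1 − 0.290627) = −0.75 ln(0.709373)
  = −0.75 × (-0.343374) = 0.257531 substitutions/site.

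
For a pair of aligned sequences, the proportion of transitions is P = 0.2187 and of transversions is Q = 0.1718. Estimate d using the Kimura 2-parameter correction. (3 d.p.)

0.575

Under the Kimura two-parameter model, d = −½ ln(1 − 2P − Q) − ¼ ln(1 − 2Q).
1 − 2P − Q = 0.3908, giving −½ ln(0.3908) = 0.469780.
1 − 2Q = 0.6564, giving −¼ ln(0.6564) = 0.105246.
d = 0.469780 + 0.105246 = 0.575026.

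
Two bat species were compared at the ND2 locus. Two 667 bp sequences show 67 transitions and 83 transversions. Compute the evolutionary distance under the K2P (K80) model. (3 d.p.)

0.268

P = 67/667 ≈ 0.10045 and Q = 83/667 ≈ 0.124438.
Under the Kimura two-parameter model, d = −½ ln(1 − 2P − Q) − ¼ ln(1 − 2Q).
1 − 2P − Q = 0.674662, giving −½ ln(0.674662) = 0.196772.
1 − 2Q = 0.751124, giving −¼ ln(0.751124) = 0.071546.
d = 0.196772 + 0.071546 = 0.268318.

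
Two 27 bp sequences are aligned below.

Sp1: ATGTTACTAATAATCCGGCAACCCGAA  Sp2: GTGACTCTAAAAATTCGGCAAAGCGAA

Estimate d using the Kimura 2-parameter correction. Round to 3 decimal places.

Of 27 sites, 3 differences are transitions and 5 are transversions, so P = 3/27 ≈ 0.111111 and Q = 5/27 ≈ 0.185185.
Under the Kimura two-parameter model, d = −½ ln(1 − 2P − Q) − ¼ ln(1 − 2Q).
1 − 2P − Q = 0.592593, giving −½ ln(0.592593) = 0.261624.
1 − 2Q = 0.62963, giving −¼ ln(0.62963) = 0.115656.
d = 0.261624 + 0.115656 = 0.377280.

0.377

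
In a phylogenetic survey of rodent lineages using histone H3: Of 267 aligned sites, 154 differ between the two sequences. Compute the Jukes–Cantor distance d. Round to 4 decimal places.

1.0991

p = 154/267 ≈ 0.576779.
d = −(3/4) ln(1 − 4p/3) = −0.75 ln(1 − 0.769039) = −0.75 ln(0.230961)
  = −0.75 × (-1.465506) = 1.099130 substitutions/site.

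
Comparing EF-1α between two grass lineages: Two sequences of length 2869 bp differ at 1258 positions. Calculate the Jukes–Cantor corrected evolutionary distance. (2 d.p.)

0.66

p = 1258/2869 ≈ 0.43848.
d = −(3/4) ln(1 − 4p/3) = −0.75 ln(1 − 0.58464) = −0.75 ln(0.41536)
  = −0.75 × (-0.878610) = 0.658958 substitutions/site.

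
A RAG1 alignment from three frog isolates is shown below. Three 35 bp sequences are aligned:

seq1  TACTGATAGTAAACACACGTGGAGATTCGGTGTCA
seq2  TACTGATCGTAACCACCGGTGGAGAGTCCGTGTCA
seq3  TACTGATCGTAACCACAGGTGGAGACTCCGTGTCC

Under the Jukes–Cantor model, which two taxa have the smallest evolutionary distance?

seq2 and seq3

seq1–seq2: 6/35 differ, p = 0.171, d = 0.195.
seq1–seq3: 6/35 differ, p = 0.171, d = 0.195.
seq2–seq3: 3/35 differ, p = 0.086, d = 0.091.
The smallest distance is between seq2 and seq3.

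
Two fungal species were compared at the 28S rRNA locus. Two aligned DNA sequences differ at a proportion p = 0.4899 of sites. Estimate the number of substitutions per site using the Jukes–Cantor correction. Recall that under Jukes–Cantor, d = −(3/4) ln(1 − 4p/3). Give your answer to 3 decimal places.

d = −(3/4) ln(1 − 4p/3) = −0.75 ln(1 − 0.6532) = −0.75 ln(0.3468)
  = −0.75 × (-1.059007) = 0.794255 substitutions/site.

0.794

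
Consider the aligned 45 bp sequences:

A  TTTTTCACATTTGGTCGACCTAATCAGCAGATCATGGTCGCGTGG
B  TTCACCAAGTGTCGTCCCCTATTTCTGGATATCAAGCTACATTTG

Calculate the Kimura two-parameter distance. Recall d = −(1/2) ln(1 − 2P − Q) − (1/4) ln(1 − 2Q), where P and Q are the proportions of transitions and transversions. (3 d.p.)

0.923

Of 45 sites, 4 differences are transitions and 19 are transversions, so P = 4/45 ≈ 0.088889 and Q = 19/45 ≈ 0.422222.
Under the Kimura two-parameter model, d = −½ ln(1 − 2P − Q) − ¼ ln(1 − 2Q).
1 − 2P − Q = 0.4, giving −½ ln(0.4) = 0.458145.
1 − 2Q = 0.155556, giving −¼ ln(0.155556) = 0.465187.
d = 0.458145 + 0.465187 = 0.923332.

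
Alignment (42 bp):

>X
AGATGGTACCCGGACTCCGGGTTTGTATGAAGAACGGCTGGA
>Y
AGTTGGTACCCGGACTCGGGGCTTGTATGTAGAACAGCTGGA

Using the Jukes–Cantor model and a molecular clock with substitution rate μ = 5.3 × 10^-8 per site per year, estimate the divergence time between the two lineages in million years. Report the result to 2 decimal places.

1.22

The sequences differ at 5 of 42 sites (3, 18, 22, 30, 36), so p = 5/42 ≈ 0.119048.
d = −(3/4) ln(1 − 4p/3) = −0.75 ln(1 − 0.158731) = −0.75 ln(0.841269)
  = −0.75 × (-0.172844) = 0.129633 substitutions/site.
Under a molecular clock d = 2μt, so t = d/(2μ) = 0.129633 / (2 × 5.3 × 10^-8) = 1.22 million years.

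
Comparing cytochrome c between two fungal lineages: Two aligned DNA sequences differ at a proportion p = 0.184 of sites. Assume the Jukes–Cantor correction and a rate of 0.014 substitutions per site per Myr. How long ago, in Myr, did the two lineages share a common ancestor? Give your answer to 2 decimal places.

d = −(3/4) ln(1 − 4p/3) = −0.75 ln(1 − 0.245333) = −0.75 ln(0.754667)
  = −0.75 × (-0.281479) = 0.211109 substitutions/site.
Under a molecular clock d = 2μt, so t = d/(2μ) = 0.211109 / (2 × 0.014) = 7.54 Myr.

7.54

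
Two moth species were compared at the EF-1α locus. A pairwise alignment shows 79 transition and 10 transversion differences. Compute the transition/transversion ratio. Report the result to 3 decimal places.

7.900

R = 79/10 = 7.900.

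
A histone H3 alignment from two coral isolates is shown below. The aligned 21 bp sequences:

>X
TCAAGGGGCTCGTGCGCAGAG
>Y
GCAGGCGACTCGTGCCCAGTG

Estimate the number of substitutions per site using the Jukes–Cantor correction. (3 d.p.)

0.360

The sequences differ at 6 of 21 sites (1, 4, 6, 8, 16, 20), so p = 6/21 ≈ 0.285714.
d = −(3/4) ln(1 − 4p/3) = −0.75 ln(1 − 0.380952) = −0.75 ln(0.619048)
  = −0.75 × (-0.479572) = 0.359679 substitutions/site.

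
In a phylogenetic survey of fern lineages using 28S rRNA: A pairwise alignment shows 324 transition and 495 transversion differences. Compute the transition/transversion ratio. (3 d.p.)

0.655

R = 324/495 = 0.654545… ≈ 0.655 (to 3 d.p.).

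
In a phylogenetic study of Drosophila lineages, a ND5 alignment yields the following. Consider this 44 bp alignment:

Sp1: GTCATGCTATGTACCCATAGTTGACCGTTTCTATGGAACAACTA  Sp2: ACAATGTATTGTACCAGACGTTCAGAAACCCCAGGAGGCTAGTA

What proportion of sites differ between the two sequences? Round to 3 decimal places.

The sequences differ at 24 of 44 positions.
p = 24/44 = 0.545454… ≈ 0.545 (to 3 d.p.).

0.545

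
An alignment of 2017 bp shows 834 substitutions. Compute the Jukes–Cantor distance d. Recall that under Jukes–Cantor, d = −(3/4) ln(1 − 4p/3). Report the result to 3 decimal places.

0.601

p = 834/2017 ≈ 0.413485.
d = −(3/4) ln(1 − 4p/3) = −0.75 ln(1 − 0.551313) = −0.75 ln(0.448687)
  = −0.75 × (-0.801430) = 0.601073 substitutions/site.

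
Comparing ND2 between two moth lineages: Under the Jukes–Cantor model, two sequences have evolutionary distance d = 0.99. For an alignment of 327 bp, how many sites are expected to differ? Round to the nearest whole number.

180

Invert JC69: p = (3/4)(1 − e^(−4d/3)) = 0.75 × (1 − e^(-1.32)) = 0.75 × (1 − 0.267135) = 0.549649.
Expected differing sites = pL ≈ 0.549649 × 327 = 179.735223 ≈ 180.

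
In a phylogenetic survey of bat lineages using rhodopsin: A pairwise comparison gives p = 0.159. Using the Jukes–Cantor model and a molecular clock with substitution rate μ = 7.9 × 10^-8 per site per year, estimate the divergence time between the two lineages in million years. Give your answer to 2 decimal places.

d = −(3/4) ln(1 − 4p/3) = −0.75 ln(1 − 0.212) = −0.75 ln(0.788)
  = −0.75 × (-0.238257) = 0.178693 substitutions/site.
Under a molecular clock d = 2μt, so t = d/(2μ) = 0.178693 / (2 × 7.9 × 10^-8) = 1.13 million years.

1.13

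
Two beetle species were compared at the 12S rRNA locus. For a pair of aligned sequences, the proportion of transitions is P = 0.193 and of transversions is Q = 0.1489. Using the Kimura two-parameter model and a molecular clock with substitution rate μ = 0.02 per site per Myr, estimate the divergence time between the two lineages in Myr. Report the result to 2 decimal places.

11.78

Under the Kimura two-parameter model, d = −½ ln(1 − 2P − Q) − ¼ ln(1 − 2Q).
1 − 2P − Q = 0.4651, giving −½ ln(0.4651) = 0.382751.
1 − 2Q = 0.7022, giving −¼ ln(0.7022) = 0.088384.
d = 0.382751 + 0.088384 = 0.471135.
Under a molecular clock d = 2μt, so t = d/(2μ) = 0.471135 / (2 × 0.02) = 11.78 Myr.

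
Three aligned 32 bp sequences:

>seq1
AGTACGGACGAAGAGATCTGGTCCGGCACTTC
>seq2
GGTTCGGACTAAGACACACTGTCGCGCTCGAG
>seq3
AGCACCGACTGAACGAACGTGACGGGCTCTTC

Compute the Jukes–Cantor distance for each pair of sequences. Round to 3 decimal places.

seq1–seq2: 14/32 sites differ → p = 0.4375, d = −0.75 ln(1 − 0.583333) = 0.656601 ≈ 0.657.
seq1–seq3: 12/32 sites differ → p = 0.375, d = −0.75 ln(1 − 0.5) = 0.519860 ≈ 0.520.
seq2–seq3: 16/32 sites differ → p = 0.5, d = −0.75 ln(1 − 0.666667) = 0.823960 ≈ 0.824.

d(seq1,seq2) = 0.657, d(seq1,seq3) = 0.520, d(seq2,seq3) = 0.824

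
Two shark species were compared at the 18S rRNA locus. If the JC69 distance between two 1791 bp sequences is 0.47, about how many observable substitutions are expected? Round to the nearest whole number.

Invert JC69: p = (3/4)(1 − e^(−4d/3)) = 0.75 × (1 − e^(-0.626667)) = 0.75 × (1 − 0.534370) = 0.349223.
Expected differing sites = pL ≈ 0.349223 × 1791 = 625.458393 ≈ 625.

625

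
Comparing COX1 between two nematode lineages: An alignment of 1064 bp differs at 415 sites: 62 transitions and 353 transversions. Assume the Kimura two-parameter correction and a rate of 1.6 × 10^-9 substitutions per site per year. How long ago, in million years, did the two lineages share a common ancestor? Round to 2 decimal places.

P = 62/1064 ≈ 0.058271 and Q = 353/1064 ≈ 0.331767.
Under the Kimura two-parameter model, d = −½ ln(1 − 2P − Q) − ¼ ln(1 − 2Q).
1 − 2P − Q = 0.551691, giving −½ ln(0.551691) = 0.297384.
1 − 2Q = 0.336466, giving −¼ ln(0.336466) = 0.272315.
d = 0.297384 + 0.272315 = 0.569699.
Under a molecular clock d = 2μt, so t = d/(2μ) = 0.569699 / (2 × 1.6 × 10^-9) = 178.03 million years.

178.03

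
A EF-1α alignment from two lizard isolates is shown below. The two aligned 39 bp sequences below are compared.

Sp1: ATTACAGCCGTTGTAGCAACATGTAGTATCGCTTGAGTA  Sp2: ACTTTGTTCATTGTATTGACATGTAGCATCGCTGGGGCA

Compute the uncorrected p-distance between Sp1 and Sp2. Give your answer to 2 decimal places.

0.36

The sequences differ at 14 of 39 positions.
p = 14/39 = 0.358974… ≈ 0.36 (to 2 d.p.).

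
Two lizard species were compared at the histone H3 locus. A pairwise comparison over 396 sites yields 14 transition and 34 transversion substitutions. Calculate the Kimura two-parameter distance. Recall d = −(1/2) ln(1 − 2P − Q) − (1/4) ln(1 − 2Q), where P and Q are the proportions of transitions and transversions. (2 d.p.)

P = 14/396 ≈ 0.035354 and Q = 34/396 ≈ 0.085859.
Under the Kimura two-parameter model, d = −½ ln(1 − 2P − Q) − ¼ ln(1 − 2Q).
1 − 2P − Q = 0.843433, giving −½ ln(0.843433) = 0.085137.
1 − 2Q = 0.828282, giving −¼ ln(0.828282) = 0.047100.
d = 0.085137 + 0.047100 = 0.132237.

0.13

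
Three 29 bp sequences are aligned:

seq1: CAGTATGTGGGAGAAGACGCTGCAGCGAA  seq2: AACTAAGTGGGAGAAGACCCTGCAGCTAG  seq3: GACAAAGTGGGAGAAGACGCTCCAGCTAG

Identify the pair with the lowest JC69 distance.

seq2 and seq3

seq1–seq2: 6/29 differ, p = 0.207, d = 0.242.
seq1–seq3: 7/29 differ, p = 0.241, d = 0.291.
seq2–seq3: 4/29 differ, p = 0.138, d = 0.152.
The smallest distance is between seq2 and seq3.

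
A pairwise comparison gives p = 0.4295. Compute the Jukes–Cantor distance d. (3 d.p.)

d = −(3/4) ln(1 − 4p/3) = −0.75 ln(1 − 0.572667) = −0.75 ln(0.427333)
  = −0.75 × (-0.850192) = 0.637644 substitutions/site.

0.638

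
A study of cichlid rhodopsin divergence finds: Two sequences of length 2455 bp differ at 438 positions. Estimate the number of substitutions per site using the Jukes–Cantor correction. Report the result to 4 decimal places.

0.2037

p = 438/2455 ≈ 0.178411.
d = −(3/4) ln(1 − 4p/3) = −0.75 ln(1 − 0.237881) = −0.75 ln(0.762119)
  = −0.75 × (-0.271653) = 0.203740 substitutions/site.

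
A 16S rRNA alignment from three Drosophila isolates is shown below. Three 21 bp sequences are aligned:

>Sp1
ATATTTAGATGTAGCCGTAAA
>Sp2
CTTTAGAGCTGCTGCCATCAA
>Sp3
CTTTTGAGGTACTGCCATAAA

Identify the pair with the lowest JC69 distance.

Sp2 and Sp3

Sp1–Sp2: 9/21 differ, p = 0.429, d = 0.635.
Sp1–Sp3: 8/21 differ, p = 0.381, d = 0.532.
Sp2–Sp3: 4/21 differ, p = 0.190, d = 0.220.
The smallest distance is between Sp2 and Sp3.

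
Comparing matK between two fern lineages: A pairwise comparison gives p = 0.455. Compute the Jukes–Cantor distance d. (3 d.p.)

0.700

d = −(3/4) ln(1 − 4p/3) = −0.75 ln(1 − 0.606667) = −0.75 ln(0.393333)
  = −0.75 × (-0.933099) = 0.699824 substitutions/site.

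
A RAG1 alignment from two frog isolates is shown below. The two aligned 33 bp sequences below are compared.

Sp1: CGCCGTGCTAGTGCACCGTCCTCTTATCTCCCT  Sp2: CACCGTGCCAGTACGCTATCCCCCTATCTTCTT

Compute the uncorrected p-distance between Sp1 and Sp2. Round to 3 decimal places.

The sequences differ at 10 of 33 positions (sites 2, 9, 13, 15, 17, 18, 22, 24, 30, 32).
p = 10/33 = 0.303030… ≈ 0.303 (to 3 d.p.).

0.303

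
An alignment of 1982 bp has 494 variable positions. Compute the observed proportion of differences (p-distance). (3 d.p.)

p = 494/1982 = 0.249243… ≈ 0.249 (to 3 d.p.).

0.249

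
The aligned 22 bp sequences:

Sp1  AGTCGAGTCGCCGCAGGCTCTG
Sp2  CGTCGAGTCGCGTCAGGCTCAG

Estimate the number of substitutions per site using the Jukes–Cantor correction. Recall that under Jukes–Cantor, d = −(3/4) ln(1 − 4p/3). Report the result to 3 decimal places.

0.208

The sequences differ at 4 of 22 sites (1, 12, 13, 21), so p = 4/22 ≈ 0.181818.
d = −(3/4) ln(1 − 4p/3) = −0.75 ln(1 − 0.242424) = −0.75 ln(0.757576)
  = −0.75 × (-0.277631) = 0.208223 substitutions/site.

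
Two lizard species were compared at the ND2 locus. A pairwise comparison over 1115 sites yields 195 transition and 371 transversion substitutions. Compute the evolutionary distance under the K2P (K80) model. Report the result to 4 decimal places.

0.8474

P = 195/1115 ≈ 0.174888 and Q = 371/1115 ≈ 0.332735.
Under the Kimura two-parameter model, d = −½ ln(1 − 2P − Q) − ¼ ln(1 − 2Q).
1 − 2P − Q = 0.317489, giving −½ ln(0.317489) = 0.573656.
1 − 2Q = 0.33453, giving −¼ ln(0.33453) = 0.273757.
d = 0.573656 + 0.273757 = 0.847413.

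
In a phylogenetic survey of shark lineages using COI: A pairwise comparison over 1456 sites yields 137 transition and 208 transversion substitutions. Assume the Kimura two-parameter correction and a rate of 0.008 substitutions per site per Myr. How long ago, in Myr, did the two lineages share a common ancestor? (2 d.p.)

P = 137/1456 ≈ 0.094093 and Q = 208/1456 ≈ 0.142857.
Under the Kimura two-parameter model, d = −½ ln(1 − 2P − Q) − ¼ ln(1 − 2Q).
1 − 2P − Q = 0.668957, giving −½ ln(0.668957) = 0.201018.
1 − 2Q = 0.714286, giving −¼ ln(0.714286) = 0.084118.
d = 0.201018 + 0.084118 = 0.285136.
Under a molecular clock d = 2μt, so t = d/(2μ) = 0.285136 / (2 × 0.008) = 17.82 Myr.

17.82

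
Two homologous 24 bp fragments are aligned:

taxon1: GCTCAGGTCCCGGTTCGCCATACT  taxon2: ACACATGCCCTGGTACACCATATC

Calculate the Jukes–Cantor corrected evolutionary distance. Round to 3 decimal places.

0.520

The sequences differ at 9 of 24 sites (1, 3, 6, 8, 11, 15, 17, 23, 24), so p = 9/24 = 0.375.
d = −(3/4) ln(1 − 4p/3) = −0.75 ln(1 − 0.5) = −0.75 ln(0.5)
  = −0.75 × (-0.693147) = 0.519860 substitutions/site.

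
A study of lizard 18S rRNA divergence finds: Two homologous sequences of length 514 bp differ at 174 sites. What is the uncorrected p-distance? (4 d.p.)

p = 174/514 = 0.338521… ≈ 0.3385 (to 4 d.p.).

0.3385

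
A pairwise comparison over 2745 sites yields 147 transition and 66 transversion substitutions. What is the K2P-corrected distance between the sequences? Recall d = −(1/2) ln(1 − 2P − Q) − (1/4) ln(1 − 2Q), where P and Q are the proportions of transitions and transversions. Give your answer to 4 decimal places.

0.0826

P = 147/2745 ≈ 0.053552 and Q = 66/2745 ≈ 0.024044.
Under the Kimura two-parameter model, d = −½ ln(1 − 2P − Q) − ¼ ln(1 − 2Q).
1 − 2P − Q = 0.868852, giving −½ ln(0.868852) = 0.070291.
1 − 2Q = 0.951912, giving −¼ ln(0.951912) = 0.012321.
d = 0.070291 + 0.012321 = 0.082612.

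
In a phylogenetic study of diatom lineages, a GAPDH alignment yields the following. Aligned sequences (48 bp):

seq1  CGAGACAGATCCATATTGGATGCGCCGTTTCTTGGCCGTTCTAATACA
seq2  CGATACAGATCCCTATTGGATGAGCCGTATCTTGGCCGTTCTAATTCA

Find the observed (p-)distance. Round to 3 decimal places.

The sequences differ at 5 of 48 positions (sites 4, 13, 23, 29, 46).
p = 5/48 = 0.104166… ≈ 0.104 (to 3 d.p.).

0.104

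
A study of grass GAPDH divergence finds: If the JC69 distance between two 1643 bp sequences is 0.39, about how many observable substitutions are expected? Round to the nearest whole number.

500

Invert JC69: p = (3/4)(1 − e^(−4d/3)) = 0.75 × (1 − e^(-0.52)) = 0.75 × (1 − 0.594521) = 0.304109.
Expected differing sites = pL ≈ 0.304109 × 1643 = 499.651087 ≈ 500.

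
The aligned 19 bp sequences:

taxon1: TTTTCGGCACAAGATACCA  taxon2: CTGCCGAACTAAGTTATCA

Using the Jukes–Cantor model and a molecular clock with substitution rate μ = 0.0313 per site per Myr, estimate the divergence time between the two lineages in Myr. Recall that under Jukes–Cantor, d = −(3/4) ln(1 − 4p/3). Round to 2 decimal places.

11.96

The sequences differ at 9 of 19 sites (1, 3, 4, 7, 8, 9, 10, 14, 17), so p = 9/19 ≈ 0.473684.
d = −(3/4) ln(1 − 4p/3) = −0.75 ln(1 − 0.631579) = −0.75 ln(0.368421)
  = −0.75 × (-0.998529) = 0.748897 substitutions/site.
Under a molecular clock d = 2μt, so t = d/(2μ) = 0.748897 / (2 × 0.0313) = 11.96 Myr.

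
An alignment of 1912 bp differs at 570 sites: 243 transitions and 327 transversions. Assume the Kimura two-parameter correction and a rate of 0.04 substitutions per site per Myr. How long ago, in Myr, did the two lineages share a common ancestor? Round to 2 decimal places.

P = 243/1912 ≈ 0.127092 and Q = 327/1912 ≈ 0.171025.
Under the Kimura two-parameter model, d = −½ ln(1 − 2P − Q) − ¼ ln(1 − 2Q).
1 − 2P − Q = 0.574791, giving −½ ln(0.574791) = 0.276874.
1 − 2Q = 0.65795, giving −¼ ln(0.65795) = 0.104657.
d = 0.276874 + 0.104657 = 0.381531.
Under a molecular clock d = 2μt, so t = d/(2μ) = 0.381531 / (2 × 0.04) = 4.77 Myr.

4.77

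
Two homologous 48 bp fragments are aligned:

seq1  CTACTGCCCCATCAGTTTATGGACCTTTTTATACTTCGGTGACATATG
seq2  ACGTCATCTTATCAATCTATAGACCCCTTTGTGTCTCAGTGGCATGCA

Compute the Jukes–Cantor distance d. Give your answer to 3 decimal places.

The sequences differ at 23 of 48 sites, so p = 23/48 ≈ 0.479167.
d = −(3/4) ln(1 − 4p/3) = −0.75 ln(1 − 0.638889) = −0.75 ln(0.361111)
  = −0.75 × (-1.018570) = 0.763928 substitutions/site.

0.764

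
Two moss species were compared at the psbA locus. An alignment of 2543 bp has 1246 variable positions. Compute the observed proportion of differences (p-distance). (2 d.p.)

p = 1246/2543 = 0.489972… ≈ 0.49 (to 2 d.p.).

0.49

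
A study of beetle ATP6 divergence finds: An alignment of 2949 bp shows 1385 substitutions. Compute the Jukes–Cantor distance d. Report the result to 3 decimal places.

0.738

p = 1385/2949 ≈ 0.469651.
d = −(3/4) ln(1 − 4p/3) = −0.75 ln(1 − 0.626201) = −0.75 ln(0.373799)
  = −0.75 × (-0.984037) = 0.738028 substitutions/site.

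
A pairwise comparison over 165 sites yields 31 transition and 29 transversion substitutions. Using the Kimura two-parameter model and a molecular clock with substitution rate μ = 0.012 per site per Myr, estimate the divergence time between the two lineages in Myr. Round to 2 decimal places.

21.22

P = 31/165 ≈ 0.187879 and Q = 29/165 ≈ 0.175758.
Under the Kimura two-parameter model, d = −½ ln(1 − 2P − Q) − ¼ ln(1 − 2Q).
1 − 2P − Q = 0.448484, giving −½ ln(0.448484) = 0.400941.
1 − 2Q = 0.648484, giving −¼ ln(0.648484) = 0.108279.
d = 0.400941 + 0.108279 = 0.509220.
Under a molecular clock d = 2μt, so t = d/(2μ) = 0.509220 / (2 × 0.012) = 21.22 Myr.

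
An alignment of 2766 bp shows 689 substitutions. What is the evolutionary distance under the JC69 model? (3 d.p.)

0.303

p = 689/2766 ≈ 0.249096.
d = −(3/4) ln(1 − 4p/3) = −0.75 ln(1 − 0.332128) = −0.75 ln(0.667872)
  = −0.75 × (-0.403659) = 0.302744 substitutions/site.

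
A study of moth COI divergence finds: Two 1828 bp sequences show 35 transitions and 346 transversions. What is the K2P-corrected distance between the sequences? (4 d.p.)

P = 35/1828 ≈ 0.019147 and Q = 346/1828 ≈ 0.189278.
Under the Kimura two-parameter model, d = −½ ln(1 − 2P − Q) − ¼ ln(1 − 2Q).
1 − 2P − Q = 0.772428, giving −½ ln(0.772428) = 0.129108.
1 − 2Q = 0.621444, giving −¼ ln(0.621444) = 0.118927.
d = 0.129108 + 0.118927 = 0.248035.

0.2480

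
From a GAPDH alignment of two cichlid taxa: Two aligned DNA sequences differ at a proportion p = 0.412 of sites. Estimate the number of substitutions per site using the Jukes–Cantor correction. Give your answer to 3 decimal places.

d = −(3/4) ln(1 − 4p/3) = −0.75 ln(1 − 0.549333) = −0.75 ln(0.450667)
  = −0.75 × (-0.797027) = 0.597770 substitutions/site.

0.598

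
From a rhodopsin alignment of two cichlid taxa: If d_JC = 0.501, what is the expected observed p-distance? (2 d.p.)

p = (3/4)(1 − e^(−4d/3)) = 0.75 × (1 − e^(-0.668)) = 0.75 × (1 − 0.512733) = 0.365450.

0.37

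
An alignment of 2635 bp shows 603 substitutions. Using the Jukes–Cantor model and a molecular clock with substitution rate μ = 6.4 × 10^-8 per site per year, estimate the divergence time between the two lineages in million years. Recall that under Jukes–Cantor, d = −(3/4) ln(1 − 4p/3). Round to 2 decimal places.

p = 603/2635 ≈ 0.228843.
d = −(3/4) ln(1 − 4p/3) = −0.75 ln(1 − 0.305124) = −0.75 ln(0.694876)
  = −0.75 × (-0.364022) = 0.273017 substitutions/site.
Under a molecular clock d = 2μt, so t = d/(2μ) = 0.273017 / (2 × 6.4 × 10^-8) = 2.13 million years.

2.13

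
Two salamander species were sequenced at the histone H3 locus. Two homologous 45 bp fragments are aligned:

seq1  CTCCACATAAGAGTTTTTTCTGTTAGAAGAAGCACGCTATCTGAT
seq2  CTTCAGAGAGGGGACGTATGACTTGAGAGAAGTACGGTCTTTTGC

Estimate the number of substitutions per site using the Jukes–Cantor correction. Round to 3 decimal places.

The sequences differ at 22 of 45 sites, so p = 22/45 ≈ 0.488889.
d = −(3/4) ln(1 − 4p/3) = −0.75 ln(1 − 0.651852) = −0.75 ln(0.348148)
  = −0.75 × (-1.055128) = 0.791346 substitutions/site.

0.791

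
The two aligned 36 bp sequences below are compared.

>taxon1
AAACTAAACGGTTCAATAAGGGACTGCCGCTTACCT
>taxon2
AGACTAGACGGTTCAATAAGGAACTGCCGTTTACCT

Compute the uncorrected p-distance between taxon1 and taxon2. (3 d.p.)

The sequences differ at 4 of 36 positions (sites 2, 7, 22, 30).
p = 4/36 = 0.111111… ≈ 0.111 (to 3 d.p.).

0.111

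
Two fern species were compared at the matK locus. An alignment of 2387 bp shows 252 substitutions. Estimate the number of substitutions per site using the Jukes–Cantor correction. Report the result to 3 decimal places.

p = 252/2387 ≈ 0.105572.
d = −(3/4) ln(1 − 4p/3) = −0.75 ln(1 − 0.140763) = −0.75 ln(0.859237)
  = −0.75 × (-0.151710) = 0.113783 substitutions/site.

0.114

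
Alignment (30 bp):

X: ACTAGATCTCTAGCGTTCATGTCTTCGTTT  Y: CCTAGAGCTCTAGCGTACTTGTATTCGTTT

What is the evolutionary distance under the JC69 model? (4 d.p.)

The sequences differ at 5 of 30 sites (1, 7, 17, 19, 23), so p = 5/30 ≈ 0.166667.
d = −(3/4) ln(1 − 4p/3) = −0.75 ln(1 − 0.222223) = −0.75 ln(0.777777)
  = −0.75 × (-0.251315) = 0.188486 substitutions/site.

0.1885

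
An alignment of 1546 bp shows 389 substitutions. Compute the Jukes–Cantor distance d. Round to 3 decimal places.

p = 389/1546 ≈ 0.251617.
d = −(3/4) ln(1 − 4p/3) = −0.75 ln(1 − 0.335489) = −0.75 ln(0.664511)
  = −0.75 × (-0.408704) = 0.306528 substitutions/site.

0.307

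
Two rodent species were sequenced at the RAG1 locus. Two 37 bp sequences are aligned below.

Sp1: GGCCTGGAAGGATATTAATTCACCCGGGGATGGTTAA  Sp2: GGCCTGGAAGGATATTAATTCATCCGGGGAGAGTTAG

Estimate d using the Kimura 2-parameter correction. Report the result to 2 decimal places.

Of 37 sites, 3 differences are transitions and 1 are transversions, so P = 3/37 ≈ 0.081081 and Q = 1/37 ≈ 0.027027.
Under the Kimura two-parameter model, d = −½ ln(1 − 2P − Q) − ¼ ln(1 − 2Q).
1 − 2P − Q = 0.810811, giving −½ ln(0.810811) = 0.104860.
1 − 2Q = 0.945946, giving −¼ ln(0.945946) = 0.013892.
d = 0.104860 + 0.013892 = 0.118752.

0.12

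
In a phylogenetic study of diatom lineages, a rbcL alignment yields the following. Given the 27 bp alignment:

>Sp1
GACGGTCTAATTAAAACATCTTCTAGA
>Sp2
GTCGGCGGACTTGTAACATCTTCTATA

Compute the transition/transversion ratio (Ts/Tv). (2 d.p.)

0.33

Transitions are A↔G and C↔T; transversions are all other mismatches.
Transitions: 2. Transversions: 6.
R = 2/6 = 0.333333… ≈ 0.33 (to 2 d.p.).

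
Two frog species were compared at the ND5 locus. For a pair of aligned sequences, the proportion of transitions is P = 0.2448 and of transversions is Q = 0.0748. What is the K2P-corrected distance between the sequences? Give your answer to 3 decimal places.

0.456

Under the Kimura two-parameter model, d = −½ ln(1 − 2P − Q) − ¼ ln(1 − 2Q).
1 − 2P − Q = 0.4356, giving −½ ln(0.4356) = 0.415515.
1 − 2Q = 0.8504, giving −¼ ln(0.8504) = 0.040512.
d = 0.415515 + 0.040512 = 0.456027.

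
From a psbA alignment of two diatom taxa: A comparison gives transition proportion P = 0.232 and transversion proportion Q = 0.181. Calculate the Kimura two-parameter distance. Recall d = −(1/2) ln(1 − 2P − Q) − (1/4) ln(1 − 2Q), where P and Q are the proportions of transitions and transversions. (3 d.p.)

Under the Kimura two-parameter model, d = −½ ln(1 − 2P − Q) − ¼ ln(1 − 2Q).
1 − 2P − Q = 0.355, giving −½ ln(0.355) = 0.517819.
1 − 2Q = 0.638, giving −¼ ln(0.638) = 0.112354.
d = 0.517819 + 0.112354 = 0.630173.

0.630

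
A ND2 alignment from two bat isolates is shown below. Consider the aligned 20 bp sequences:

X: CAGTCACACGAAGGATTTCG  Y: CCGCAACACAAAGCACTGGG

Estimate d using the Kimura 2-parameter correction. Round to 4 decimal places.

Of 20 sites, 3 differences are transitions and 5 are transversions, so P = 3/20 = 0.15 and Q = 5/20 = 0.25.
Under the Kimura two-parameter model, d = −½ ln(1 − 2P − Q) − ¼ ln(1 − 2Q).
1 − 2P − Q = 0.45, giving −½ ln(0.45) = 0.399254.
1 − 2Q = 0.5, giving −¼ ln(0.5) = 0.173287.
d = 0.399254 + 0.173287 = 0.572541.

0.5725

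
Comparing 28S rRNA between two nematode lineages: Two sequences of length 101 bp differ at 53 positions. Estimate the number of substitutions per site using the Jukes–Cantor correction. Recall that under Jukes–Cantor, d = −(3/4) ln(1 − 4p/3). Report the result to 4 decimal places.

p = 53/101 ≈ 0.524752.
d = −(3/4) ln(1 − 4p/3) = −0.75 ln(1 − 0.699669) = −0.75 ln(0.300331)
  = −0.75 × (-1.202870) = 0.902153 substitutions/site.

0.9022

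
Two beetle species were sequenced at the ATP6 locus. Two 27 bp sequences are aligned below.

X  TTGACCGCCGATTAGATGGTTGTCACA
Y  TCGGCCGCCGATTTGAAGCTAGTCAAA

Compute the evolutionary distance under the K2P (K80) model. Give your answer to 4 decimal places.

0.3184

Of 27 sites, 2 differences are transitions and 5 are transversions, so P = 2/27 ≈ 0.074074 and Q = 5/27 ≈ 0.185185.
Under the Kimura two-parameter model, d = −½ ln(1 − 2P − Q) − ¼ ln(1 − 2Q).
1 − 2P − Q = 0.666667, giving −½ ln(0.666667) = 0.202732.
1 − 2Q = 0.62963, giving −¼ ln(0.62963) = 0.115656.
d = 0.202732 + 0.115656 = 0.318388.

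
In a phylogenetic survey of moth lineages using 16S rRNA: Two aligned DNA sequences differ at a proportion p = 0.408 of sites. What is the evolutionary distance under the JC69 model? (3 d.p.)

d = −(3/4) ln(1 − 4p/3) = −0.75 ln(1 − 0.544) = −0.75 ln(0.456)
  = −0.75 × (-0.785262) = 0.588947 substitutions/site.

0.589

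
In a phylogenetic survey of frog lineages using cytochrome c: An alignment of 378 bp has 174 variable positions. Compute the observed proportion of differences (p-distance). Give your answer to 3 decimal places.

p = 174/378 = 0.460317… ≈ 0.460 (to 3 d.p.).

0.460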